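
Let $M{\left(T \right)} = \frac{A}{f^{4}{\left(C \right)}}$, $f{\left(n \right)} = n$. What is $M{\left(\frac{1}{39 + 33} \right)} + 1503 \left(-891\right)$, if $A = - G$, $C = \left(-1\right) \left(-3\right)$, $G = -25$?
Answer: $- \frac{108472988}{81} \approx -1.3392 \cdot 10^{6}$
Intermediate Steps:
$C = 3$
$A = 25$ ($A = \left(-1\right) \left(-25\right) = 25$)
$M{\left(T \right)} = \frac{25}{81}$ ($M{\left(T \right)} = \frac{25}{3^{4}} = \frac{25}{81}$)
$M{\left(\frac{1}{39 + 33} \right)} + 1503 \left(-891\right) = \frac{25}{81} + 1503 \left(-891\right) = \frac{25}{81} - 1339173 = - \frac{108472988}{81}$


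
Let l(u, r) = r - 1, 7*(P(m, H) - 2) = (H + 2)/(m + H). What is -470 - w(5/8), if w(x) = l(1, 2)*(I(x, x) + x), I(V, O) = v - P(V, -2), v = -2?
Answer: -3733/8 ≈ -466.63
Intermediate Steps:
P(m, H) = 2 + (2 + H)/(7*(H + m)) (P(m, H) = 2 + ((H + 2)/(m + H))/7 = 2 + ((2 + H)/(H + m))/7 = 2 + (2 + H)/(7*(H + m)))
I(V, O) = -2 - (-28 + 14*V)/(7*(-2 + V)) (I(V, O) = -2 - (2 + 14*V + 15*(-2))/(7*(-2 + V)) = -2 - (2 + 14*V - 30)/(7*(-2 + V)) = -2 - (-28 + 14*V)/(7*(-2 + V)))
l(u, r) = -1 + r
w(x) = -4 + x (w(x) = (-1 + 2)*(-4 + x) = 1*(-4 + x) = -4 + x)
-470 - w(5/8) = -470 - (-4 + 5/8) = -470 - 1*(-27/8) = -470 + 27/8 = -3733/8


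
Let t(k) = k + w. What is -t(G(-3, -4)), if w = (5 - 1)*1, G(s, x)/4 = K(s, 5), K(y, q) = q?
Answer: -24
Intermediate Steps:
G(s, x) = 20 (G(s, x) = 4*5 = 20)
w = 4 (w = 4*1 = 4)
t(k) = 4 + k (t(k) = k + 4 = 4 + k)
-t(G(-3, -4)) = -(4 + 20) = -1*24 = -24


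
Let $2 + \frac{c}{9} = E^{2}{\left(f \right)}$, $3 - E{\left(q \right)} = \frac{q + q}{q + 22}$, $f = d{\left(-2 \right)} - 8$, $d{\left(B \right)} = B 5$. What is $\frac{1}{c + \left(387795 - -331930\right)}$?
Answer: $\frac{1}{721003} \approx 1.387 \cdot 10^{-6}$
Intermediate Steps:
$d{\left(B \right)} = 5 B$
$f = -18$ ($f = 5 \left(-2\right) - 8 = -10 - 8 = -18$)
$E{\left(q \right)} = 3 - \frac{2 q}{22 + q}$ ($E{\left(q \right)} = 3 - \frac{q + q}{q + 22} = 3 - \frac{2 q}{22 + q}$)
$c = 1278$ ($c = -18 + 9 \left(\frac{66 - 18}{22 - 18}\right)^{2} = -18 + 9 \left(\frac{1}{4} \cdot 48\right)^{2} = -18 + 9 \cdot 12^{2} = -18 + 9 \cdot 144 = -18 + 1296 = 1278$)
$\frac{1}{c + \left(387795 - -331930\right)} = \frac{1}{1278 + \left(387795 - -331930\right)} = \frac{1}{1278 + \left(387795 + 331930\right)} = \frac{1}{1278 + 719725} = \frac{1}{721003}$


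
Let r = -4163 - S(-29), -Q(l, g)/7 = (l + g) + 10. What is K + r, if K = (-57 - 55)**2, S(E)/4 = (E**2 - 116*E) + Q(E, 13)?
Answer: -8607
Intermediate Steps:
Q(l, g) = -70 - 7*g - 7*l (Q(l, g) = -7*((l + g) + 10) = -7*((g + l) + 10) = -7*(10 + g + l) = -70 - 7*g - 7*l)
S(E) = -644 - 492*E + 4*E**2 (S(E) = 4*((E**2 - 116*E) + (-70 - 7*13 - 7*E)) = 4*((E**2 - 116*E) + (-70 - 91 - 7*E)) = 4*((E**2 - 116*E) + (-161 - 7*E)) = 4*(-161 + E**2 - 123*E) = -644 - 492*E + 4*E**2)
r = -21151 (r = -4163 - (-644 - 492*(-29) + 4*(-29)**2) = -4163 - (-644 + 14268 + 4*841) = -4163 - (-644 + 14268 + 3364) = -4163 - 1*16988 = -4163 - 16988 = -21151)
K = 12544 (K = (-112)**2 = 12544)
K + r = 12544 - 21151 = -8607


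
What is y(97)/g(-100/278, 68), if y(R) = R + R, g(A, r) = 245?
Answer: 194/245 ≈ 0.79184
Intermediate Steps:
y(R) = 2*R
y(97)/g(-100/278, 68) = (2*97)/245 = 194*(1/245) = 194/245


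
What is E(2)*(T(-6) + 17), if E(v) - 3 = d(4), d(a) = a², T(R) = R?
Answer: 209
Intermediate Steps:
E(v) = 19 (E(v) = 3 + 4² = 3 + 16 = 19)
E(2)*(T(-6) + 17) = 19*(-6 + 17) = 19*11 = 209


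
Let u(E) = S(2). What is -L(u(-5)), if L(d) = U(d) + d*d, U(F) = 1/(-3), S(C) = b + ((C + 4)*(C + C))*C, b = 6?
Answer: -8747/3 ≈ -2915.7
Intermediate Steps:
S(C) = 6 + 2*C**2*(4 + C) (S(C) = 6 + ((C + 4)*(C + C))*C = 6 + ((4 + C)*(2*C))*C = 6 + (2*C*(4 + C))*C = 6 + 2*C**2*(4 + C))
U(F) = -1/3 (U(F) = 1*(-1/3) = -1/3)
u(E) = 54 (u(E) = 6 + 2*2**3 + 8*2**2 = 6 + 2*8 + 8*4 = 6 + 16 + 32 = 54)
L(d) = -1/3 + d**2 (L(d) = -1/3 + d*d = -1/3 + d**2)
-L(u(-5)) = -(-1/3 + 54**2) = -(-1/3 + 2916) = -1*8747/3 = -8747/3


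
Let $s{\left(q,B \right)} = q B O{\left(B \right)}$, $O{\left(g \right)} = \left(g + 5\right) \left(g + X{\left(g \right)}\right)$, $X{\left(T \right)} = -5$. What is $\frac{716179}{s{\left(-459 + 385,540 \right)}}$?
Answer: $- \frac{716179}{11651337000} \approx -6.1468 \cdot 10^{-5}$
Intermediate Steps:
$O{\left(g \right)} = \left(-5 + g\right) \left(5 + g\right)$ ($O{\left(g \right)} = \left(g + 5\right) \left(g - 5\right) = \left(5 + g\right) \left(-5 + g\right) = \left(-5 + g\right) \left(5 + g\right)$)
$s{\left(q,B \right)} = B q \left(-25 + B^{2}\right)$ ($s{\left(q,B \right)} = q B \left(-25 + B^{2}\right) = B q \left(-25 + B^{2}\right)$)
$\frac{716179}{s{\left(-459 + 385,540 \right)}} = \frac{716179}{540 \left(-459 + 385\right) \left(-25 + 540^{2}\right)} = \frac{716179}{540 \left(-74\right) \left(-25 + 291600\right)} = \frac{716179}{540 \left(-74\right) 291575} = \frac{716179}{-11651337000} = 716179 \left(- \frac{1}{11651337000}\right) = - \frac{716179}{11651337000}$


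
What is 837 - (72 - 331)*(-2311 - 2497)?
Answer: -1244435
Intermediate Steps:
837 - (72 - 331)*(-2311 - 2497) = 837 - (-259)*(-4808) = 837 - 1*1245272 = 837 - 1245272 = -1244435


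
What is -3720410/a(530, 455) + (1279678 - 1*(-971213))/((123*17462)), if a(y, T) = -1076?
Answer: 333050636974/96294199 ≈ 3458.7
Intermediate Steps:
-3720410/a(530, 455) + (1279678 - 1*(-971213))/((123*17462)) = -3720410/(-1076) + (1279678 - 1*(-971213))/((123*17462)) = -3720410*(-1/1076) + (1279678 + 971213)/2147826 = 1860205/538 + 2250891*(1/2147826) = 1860205/538 + 750297/715942 = 333050636974/96294199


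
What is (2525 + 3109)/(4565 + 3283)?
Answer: 313/436 ≈ 0.71789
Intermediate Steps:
(2525 + 3109)/(4565 + 3283) = 5634/7848 = 5634*(1/7848) = 313/436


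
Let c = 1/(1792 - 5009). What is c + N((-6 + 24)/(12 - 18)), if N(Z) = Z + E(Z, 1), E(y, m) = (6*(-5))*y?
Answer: 279878/3217 ≈ 87.000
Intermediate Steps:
E(y, m) = -30*y
N(Z) = -29*Z (N(Z) = Z - 30*Z = -29*Z)
c = -1/3217 (c = 1/(-3217) = -1/3217 ≈ -0.00031085)
c + N((-6 + 24)/(12 - 18)) = -1/3217 - 29*(-6 + 24)/(12 - 18) = -1/3217 - 522/(-6) = -1/3217 - 522*(-1)/6 = -1/3217 - 29*(-3) = -1/3217 + 87 = 279878/3217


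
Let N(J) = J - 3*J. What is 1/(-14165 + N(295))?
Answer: -1/14755 ≈ -6.7774e-5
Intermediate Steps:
N(J) = -2*J (N(J) = J - 3*J = -2*J)
1/(-14165 + N(295)) = 1/(-14165 - 2*295) = 1/(-14165 - 590) = 1/(-14755) = -1/14755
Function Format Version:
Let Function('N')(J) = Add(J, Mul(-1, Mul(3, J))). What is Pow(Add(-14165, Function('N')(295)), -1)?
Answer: Rational(-1, 14755) ≈ -6.7774e-5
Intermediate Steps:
Function('N')(J) = Mul(-2, J) (Function('N')(J) = Add(J, Mul(-3, J)) = Mul(-2, J))
Pow(Add(-14165, Function('N')(295)), -1) = Pow(Add(-14165, Mul(-2, 295)), -1) = Pow(Add(-14165, -590), -1) = Pow(-14755, -1) = Rational(-1, 14755)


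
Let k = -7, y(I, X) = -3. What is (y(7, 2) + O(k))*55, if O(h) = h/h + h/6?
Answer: -1045/6 ≈ -174.17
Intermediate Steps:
O(h) = 1 + h/6 (O(h) = 1 + h*(1/6) = 1 + h/6)
(y(7, 2) + O(k))*55 = (-3 + (1 + (1/6)*(-7)))*55 = (-3 + (1 - 7/6))*55 = (-3 - 1/6)*55 = -19/6*55 = -1045/6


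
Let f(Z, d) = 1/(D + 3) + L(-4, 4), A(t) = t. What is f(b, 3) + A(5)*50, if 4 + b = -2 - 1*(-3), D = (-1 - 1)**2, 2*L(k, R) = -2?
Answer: 1744/7 ≈ 249.14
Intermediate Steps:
L(k, R) = -1 (L(k, R) = (1/2)*(-2) = -1)
D = 4 (D = (-2)**2 = 4)
b = -3 (b = -4 + (-2 - 1*(-3)) = -4 + (-2 + 3) = -4 + 1 = -3)
f(Z, d) = -6/7 (f(Z, d) = 1/(4 + 3) - 1 = 1/7 - 1 = -6/7)
f(b, 3) + A(5)*50 = -6/7 + 5*50 = -6/7 + 250 = 1744/7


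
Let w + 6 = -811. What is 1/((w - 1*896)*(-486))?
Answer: 1/832518 ≈ 1.2012e-6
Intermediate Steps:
w = -817 (w = -6 - 811 = -817)
1/((w - 1*896)*(-486)) = 1/((-817 - 1*896)*(-486)) = 1/((-817 - 896)*(-486)) = 1/(-1713*(-486)) = 1/832518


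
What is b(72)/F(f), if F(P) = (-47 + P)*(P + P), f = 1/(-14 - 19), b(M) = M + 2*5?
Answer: 44649/1552 ≈ 28.769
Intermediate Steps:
b(M) = 10 + M (b(M) = M + 10 = 10 + M)
f = -1/33 (f = 1/(-33) = -1/33 ≈ -0.030303)
F(P) = 2*P*(-47 + P) (F(P) = (-47 + P)*(2*P) = 2*P*(-47 + P))
b(72)/F(f) = (10 + 72)/((2*(-1/33)*(-47 - 1/33))) = 82/((2*(-1/33)*(-1552/33))) = 82/(3104/1089) = 82*(1089/3104) = 44649/1552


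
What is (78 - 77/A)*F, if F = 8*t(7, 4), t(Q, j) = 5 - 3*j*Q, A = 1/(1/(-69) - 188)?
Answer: -634719496/69 ≈ -9.1988e+6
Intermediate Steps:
A = -69/12973 (A = 1/(-1/69 - 188) = 1/(-12973/69) = -69/12973 ≈ -0.0053187)
t(Q, j) = 5 - 3*Q*j
F = -632 (F = 8*(5 - 3*7*4) = 8*(5 - 84) = 8*(-79) = -632)
(78 - 77/A)*F = (78 - 77/(-69/12973))*(-632) = (78 - 77*(-12973/69))*(-632) = (78 + 998921/69)*(-632) = (1004303/69)*(-632) = -634719496/69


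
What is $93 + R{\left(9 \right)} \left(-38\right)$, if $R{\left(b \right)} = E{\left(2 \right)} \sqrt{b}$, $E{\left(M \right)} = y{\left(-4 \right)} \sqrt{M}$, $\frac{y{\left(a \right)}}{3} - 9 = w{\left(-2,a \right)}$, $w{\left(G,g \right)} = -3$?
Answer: $93 - 2052 \sqrt{2} \approx -2809.0$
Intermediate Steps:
$y{\left(a \right)} = 18$ ($y{\left(a \right)} = 27 + 3 \left(-3\right) = 27 - 9 = 18$)
$E{\left(M \right)} = 18 \sqrt{M}$
$R{\left(b \right)} = 18 \sqrt{2} \sqrt{b}$
$93 + R{\left(9 \right)} \left(-38\right) = 93 + 18 \sqrt{2} \sqrt{9} \left(-38\right) = 93 + 18 \sqrt{2} \cdot 3 \left(-38\right) = 93 + 54 \sqrt{2} \left(-38\right) = 93 - 2052 \sqrt{2}$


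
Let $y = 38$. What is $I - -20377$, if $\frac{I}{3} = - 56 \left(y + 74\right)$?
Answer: $1561$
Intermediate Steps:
$I = -18816$ ($I = 3 \left(- 56 \left(38 + 74\right)\right) = 3 \left(\left(-56\right) 112\right) = 3 \left(-6272\right) = -18816$)
$I - -20377 = -18816 - -20377 = -18816 + 20377 = 1561$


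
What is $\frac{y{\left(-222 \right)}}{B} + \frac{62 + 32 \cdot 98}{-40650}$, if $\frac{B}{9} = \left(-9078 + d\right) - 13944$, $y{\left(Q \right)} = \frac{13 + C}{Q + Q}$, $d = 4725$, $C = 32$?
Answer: $- \frac{4329987769}{55039205700} \approx -0.078671$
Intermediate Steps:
$y{\left(Q \right)} = \frac{45}{2 Q}$ ($y{\left(Q \right)} = \frac{13 + 32}{Q + Q} = \frac{45}{2 Q}$)
$B = -164673$ ($B = 9 \left(\left(-9078 + 4725\right) - 13944\right) = 9 \left(-4353 - 13944\right) = 9 \left(-18297\right) = -164673$)
$\frac{y{\left(-222 \right)}}{B} + \frac{62 + 32 \cdot 98}{-40650} = \frac{\frac{45}{2} \frac{1}{-222}}{-164673} + \frac{62 + 32 \cdot 98}{-40650} = \frac{45}{2} \left(- \frac{1}{222}\right) \left(- \frac{1}{164673}\right) + \left(62 + 3136\right) \left(- \frac{1}{40650}\right) = \left(- \frac{15}{148}\right) \left(- \frac{1}{164673}\right) + 3198 \left(- \frac{1}{40650}\right) = \frac{5}{8123868} - \frac{533}{6775} = - \frac{4329987769}{55039205700}$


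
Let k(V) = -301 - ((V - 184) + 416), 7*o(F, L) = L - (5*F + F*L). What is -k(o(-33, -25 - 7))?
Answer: 2808/7 ≈ 401.14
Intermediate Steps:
o(F, L) = -5*F/7 + L/7 - F*L/7 (o(F, L) = (L - (5*F + F*L))/7 = (L + (-5*F - F*L))/7 = (L - 5*F - F*L)/7 = -5*F/7 + L/7 - F*L/7)
k(V) = -533 - V (k(V) = -301 - ((-184 + V) + 416) = -301 - (232 + V) = -301 + (-232 - V) = -533 - V)
-k(o(-33, -25 - 7)) = -(-533 - (-5/7*(-33) + (-25 - 7)/7 - ⅐*(-33)*(-25 - 7))) = -(-533 - (165/7 + (⅐)*(-32) - ⅐*(-33)*(-32))) = -(-533 - (165/7 - 32/7 - 1056/7)) = -(-533 - 1*(-923/7)) = -(-533 + 923/7) = -1*(-2808/7) = 2808/7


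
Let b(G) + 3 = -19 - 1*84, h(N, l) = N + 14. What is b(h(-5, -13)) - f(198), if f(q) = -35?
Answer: -71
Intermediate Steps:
h(N, l) = 14 + N
b(G) = -106 (b(G) = -3 + (-19 - 1*84) = -3 + (-19 - 84) = -3 - 103 = -106)
b(h(-5, -13)) - f(198) = -106 - 1*(-35) = -106 + 35 = -71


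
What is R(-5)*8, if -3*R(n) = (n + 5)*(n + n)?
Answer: 0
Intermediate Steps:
R(n) = -2*n*(5 + n)/3 (R(n) = -(n + 5)*(n + n)/3 = -(5 + n)*2*n/3 = -2*n*(5 + n)/3)
R(-5)*8 = -⅔*(-5)*(5 - 5)*8 = -⅔*(-5)*0*8 = 0*8 = 0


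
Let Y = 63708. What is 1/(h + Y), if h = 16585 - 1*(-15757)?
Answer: 1/96050 ≈ 1.0411e-5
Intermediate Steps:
h = 32342 (h = 16585 + 15757 = 32342)
1/(h + Y) = 1/(32342 + 63708) = 1/96050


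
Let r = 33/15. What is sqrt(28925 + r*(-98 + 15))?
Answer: 12*sqrt(4990)/5 ≈ 169.54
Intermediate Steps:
r = 11/5 (r = 33*(1/15) = 11/5 ≈ 2.2000)
sqrt(28925 + r*(-98 + 15)) = sqrt(28925 + 11*(-98 + 15)/5) = sqrt(28925 + (11/5)*(-83)) = sqrt(28925 - 913/5) = sqrt(143712/5) = 12*sqrt(4990)/5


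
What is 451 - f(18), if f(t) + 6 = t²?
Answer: 133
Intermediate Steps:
f(t) = -6 + t²
451 - f(18) = 451 - (-6 + 18²) = 451 - (-6 + 324) = 451 - 1*318 = 451 - 318 = 133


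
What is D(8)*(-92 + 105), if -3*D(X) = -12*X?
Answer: 416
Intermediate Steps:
D(X) = 4*X (D(X) = -(-4)*X = 4*X)
D(8)*(-92 + 105) = (4*8)*(-92 + 105) = 32*13 = 416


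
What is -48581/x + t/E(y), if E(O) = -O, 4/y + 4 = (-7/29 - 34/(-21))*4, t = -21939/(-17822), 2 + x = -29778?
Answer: 62834942973/53870024740 ≈ 1.1664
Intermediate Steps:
x = -29780 (x = -2 - 29778 = -29780)
t = 21939/17822 (t = -21939*(-1/17822) = 21939/17822 ≈ 1.2310)
y = 609/230 (y = 4/(-4 + (-7/29 - 34/(-21))*4) = 4/(-4 + (-7*1/29 - 34*(-1/21))*4) = 4/(-4 + (-7/29 + 34/21)*4) = 4/(-4 + (839/609)*4) = 4/(-4 + 3356/609) = 4/(920/609) = 4*(609/920) = 609/230 ≈ 2.6478)
-48581/x + t/E(y) = -48581/(-29780) + 21939/(17822*((-1*609/230))) = -48581*(-1/29780) + 21939/(17822*(-609/230)) = 48581/29780 + (21939/17822)*(-230/609) = 48581/29780 - 840995/1808933 = 62834942973/53870024740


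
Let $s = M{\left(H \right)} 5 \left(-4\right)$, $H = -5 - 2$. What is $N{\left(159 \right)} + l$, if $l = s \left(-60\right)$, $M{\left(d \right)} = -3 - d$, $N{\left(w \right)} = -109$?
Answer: $4691$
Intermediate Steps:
$H = -7$ ($H = -5 - 2 = -7$)
$s = -80$ ($s = \left(-3 - -7\right) 5 \left(-4\right) = \left(-3 + 7\right) 5 \left(-4\right) = 4 \cdot 5 \left(-4\right) = 20 \left(-4\right) = -80$)
$l = 4800$ ($l = \left(-80\right) \left(-60\right) = 4800$)
$N{\left(159 \right)} + l = -109 + 4800 = 4691$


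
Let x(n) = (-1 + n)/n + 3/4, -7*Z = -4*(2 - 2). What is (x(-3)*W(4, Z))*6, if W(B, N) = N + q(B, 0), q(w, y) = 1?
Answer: 25/2 ≈ 12.500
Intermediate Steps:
Z = 0 (Z = -(-4)*(2 - 2)/7 = -(-4)*0/7 = -⅐*0 = 0)
W(B, N) = 1 + N (W(B, N) = N + 1 = 1 + N)
x(n) = ¾ + (-1 + n)/n (x(n) = (-1 + n)/n + 3*(¼) = (-1 + n)/n + ¾ = ¾ + (-1 + n)/n)
(x(-3)*W(4, Z))*6 = ((7/4 - 1/(-3))*(1 + 0))*6 = ((7/4 - 1*(-⅓))*1)*6 = ((7/4 + ⅓)*1)*6 = ((25/12)*1)*6 = (25/12)*6 = 25/2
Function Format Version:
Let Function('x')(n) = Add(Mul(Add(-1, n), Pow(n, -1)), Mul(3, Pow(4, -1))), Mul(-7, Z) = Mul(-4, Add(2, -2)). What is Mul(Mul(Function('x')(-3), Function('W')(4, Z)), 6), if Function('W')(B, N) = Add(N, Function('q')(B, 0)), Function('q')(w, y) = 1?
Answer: Rational(25, 2) ≈ 12.500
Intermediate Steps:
Z = 0 (Z = Mul(Rational(-1, 7), Mul(-4, Add(2, -2))) = Mul(Rational(-1, 7), Mul(-4, 0)) = Mul(Rational(-1, 7), 0) = 0)
Function('W')(B, N) = Add(1, N) (Function('W')(B, N) = Add(N, 1) = Add(1, N))
Function('x')(n) = Add(Rational(3, 4), Mul(Pow(n, -1), Add(-1, n))) (Function('x')(n) = Add(Mul(Pow(n, -1), Add(-1, n)), Mul(3, Rational(1, 4))) = Add(Mul(Pow(n, -1), Add(-1, n)), Rational(3, 4)) = Add(Rational(3, 4), Mul(Pow(n, -1), Add(-1, n))))
Mul(Mul(Function('x')(-3), Function('W')(4, Z)), 6) = Mul(Mul(Add(Rational(7, 4), Mul(-1, Pow(-3, -1))), Add(1, 0)), 6) = Mul(Mul(Add(Rational(7, 4), Mul(-1, Rational(-1, 3))), 1), 6) = Mul(Mul(Add(Rational(7, 4), Rational(1, 3)), 1), 6) = Mul(Mul(Rational(25, 12), 1), 6) = Mul(Rational(25, 12), 6) = Rational(25, 2)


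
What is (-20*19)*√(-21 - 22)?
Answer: -380*I*√43 ≈ -2491.8*I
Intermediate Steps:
(-20*19)*√(-21 - 22) = -380*I*√43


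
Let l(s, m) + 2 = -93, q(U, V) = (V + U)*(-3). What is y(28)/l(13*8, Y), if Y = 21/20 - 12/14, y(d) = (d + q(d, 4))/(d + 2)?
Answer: 34/1425 ≈ 0.023860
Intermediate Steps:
q(U, V) = -3*U - 3*V (q(U, V) = (U + V)*(-3) = -3*U - 3*V)
y(d) = (-12 - 2*d)/(2 + d) (y(d) = (d + (-3*d - 3*4))/(d + 2) = (d + (-3*d - 12))/(2 + d) = (d + (-12 - 3*d))/(2 + d) = (-12 - 2*d)/(2 + d))
Y = 27/140 (Y = 21*(1/20) - 12*1/14 = 21/20 - 6/7 = 27/140 ≈ 0.19286)
l(s, m) = -95 (l(s, m) = -2 - 93 = -95)
y(28)/l(13*8, Y) = (2*(-6 - 1*28)/(2 + 28))/(-95) = (2*(-6 - 28)/30)*(-1/95) = (2*(1/30)*(-34))*(-1/95) = -34/15*(-1/95) = 34/1425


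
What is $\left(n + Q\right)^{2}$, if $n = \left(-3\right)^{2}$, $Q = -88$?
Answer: $6241$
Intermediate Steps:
$n = 9$
$\left(n + Q\right)^{2} = \left(9 - 88\right)^{2} = \left(-79\right)^{2} = 6241$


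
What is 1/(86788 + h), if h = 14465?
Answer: 1/101253 ≈ 9.8763e-6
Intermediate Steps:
1/(86788 + h) = 1/(86788 + 14465) = 1/101253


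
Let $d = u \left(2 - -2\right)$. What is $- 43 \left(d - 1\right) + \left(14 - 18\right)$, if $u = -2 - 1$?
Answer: $555$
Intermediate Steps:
$u = -3$ ($u = -2 - 1 = -3$)
$d = -12$ ($d = - 3 \left(2 - -2\right) = - 3 \left(2 + 2\right) = \left(-3\right) 4 = -12$)
$- 43 \left(d - 1\right) + \left(14 - 18\right) = - 43 \left(-12 - 1\right) + \left(14 - 18\right) = \left(-43\right) \left(-13\right) - 4 = 559 - 4 = 555$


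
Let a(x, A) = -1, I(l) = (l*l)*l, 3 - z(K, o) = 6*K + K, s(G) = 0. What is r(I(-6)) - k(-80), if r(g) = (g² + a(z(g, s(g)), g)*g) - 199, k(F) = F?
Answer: 46753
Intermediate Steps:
z(K, o) = 3 - 7*K (z(K, o) = 3 - (6*K + K) = 3 - 7*K)
I(l) = l³ (I(l) = l²*l = l³)
r(g) = -199 + g² - g (r(g) = (g² - g) - 199 = -199 + g² - g)
r(I(-6)) - k(-80) = (-199 + ((-6)³)² - 1*(-6)³) - 1*(-80) = (-199 + (-216)² - 1*(-216)) + 80 = (-199 + 46656 + 216) + 80 = 46673 + 80 = 46753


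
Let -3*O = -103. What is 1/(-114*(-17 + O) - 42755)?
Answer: -1/44731 ≈ -2.2356e-5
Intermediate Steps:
O = 103/3 (O = -⅓*(-103) = 103/3 ≈ 34.333)
1/(-114*(-17 + O) - 42755) = 1/(-114*(-17 + 103/3) - 42755) = 1/(-114*52/3 - 42755) = 1/(-1976 - 42755) = 1/(-44731) = -1/44731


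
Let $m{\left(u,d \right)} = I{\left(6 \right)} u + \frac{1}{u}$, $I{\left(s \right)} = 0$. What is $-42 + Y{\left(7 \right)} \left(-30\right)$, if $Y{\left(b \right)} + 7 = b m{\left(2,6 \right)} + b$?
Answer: $-147$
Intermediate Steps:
$m{\left(u,d \right)} = \frac{1}{u}$ ($m{\left(u,d \right)} = 0 u + \frac{1}{u} = 0 + \frac{1}{u} = \frac{1}{u}$)
$Y{\left(b \right)} = -7 + \frac{3 b}{2}$ ($Y{\left(b \right)} = -7 + \left(\frac{b}{2} + b\right) = -7 + \frac{3 b}{2}$)
$-42 + Y{\left(7 \right)} \left(-30\right) = -42 + \left(-7 + \frac{3}{2} \cdot 7\right) \left(-30\right) = -42 + \left(-7 + \frac{21}{2}\right) \left(-30\right) = -42 + \frac{7}{2} \left(-30\right) = -42 - 105 = -147$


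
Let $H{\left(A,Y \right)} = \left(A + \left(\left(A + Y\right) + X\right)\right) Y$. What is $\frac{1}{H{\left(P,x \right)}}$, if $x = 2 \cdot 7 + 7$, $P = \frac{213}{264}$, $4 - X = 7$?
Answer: $\frac{44}{18123} \approx 0.0024279$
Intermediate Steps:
$X = -3$ ($X = 4 - 7 = -3$)
$P = \frac{71}{88}$ ($P = 213 \cdot \frac{1}{264} = \frac{71}{88} \approx 0.80682$)
$x = 21$ ($x = 14 + 7 = 21$)
$H{\left(A,Y \right)} = Y \left(-3 + Y + 2 A\right)$ ($H{\left(A,Y \right)} = \left(A - \left(3 - A - Y\right)\right) Y = \left(A + \left(-3 + A + Y\right)\right) Y = \left(-3 + Y + 2 A\right) Y = Y \left(-3 + Y + 2 A\right)$)
$\frac{1}{H{\left(P,x \right)}} = \frac{1}{21 \left(-3 + 21 + 2 \cdot \frac{71}{88}\right)} = \frac{1}{21 \left(-3 + 21 + \frac{71}{44}\right)} = \frac{1}{21 \cdot \frac{863}{44}} = \frac{1}{\frac{18123}{44}} = \frac{44}{18123}$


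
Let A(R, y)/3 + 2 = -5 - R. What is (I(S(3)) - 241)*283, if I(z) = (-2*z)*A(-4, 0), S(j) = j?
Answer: -52921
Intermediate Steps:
A(R, y) = -21 - 3*R (A(R, y) = -6 + 3*(-5 - R) = -6 + (-15 - 3*R) = -21 - 3*R)
I(z) = 18*z (I(z) = (-2*z)*(-21 - 3*(-4)) = (-2*z)*(-21 + 12) = -2*z*(-9) = 18*z)
(I(S(3)) - 241)*283 = (18*3 - 241)*283 = (54 - 241)*283 = -187*283 = -52921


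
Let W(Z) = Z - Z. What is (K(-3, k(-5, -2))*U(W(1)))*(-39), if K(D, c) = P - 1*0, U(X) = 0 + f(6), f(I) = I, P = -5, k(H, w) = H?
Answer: 1170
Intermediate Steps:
W(Z) = 0
U(X) = 6 (U(X) = 0 + 6 = 6)
K(D, c) = -5 (K(D, c) = -5 - 1*0 = -5 + 0 = -5)
(K(-3, k(-5, -2))*U(W(1)))*(-39) = -5*6*(-39) = -30*(-39) = 1170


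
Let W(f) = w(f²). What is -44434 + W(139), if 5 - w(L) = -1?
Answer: -44428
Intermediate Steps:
w(L) = 6 (w(L) = 5 - 1*(-1) = 5 + 1 = 6)
W(f) = 6
-44434 + W(139) = -44434 + 6 = -44428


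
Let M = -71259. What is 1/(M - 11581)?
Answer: -1/82840 ≈ -1.2071e-5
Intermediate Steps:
1/(M - 11581) = 1/(-71259 - 11581) = 1/(-82840) = -1/82840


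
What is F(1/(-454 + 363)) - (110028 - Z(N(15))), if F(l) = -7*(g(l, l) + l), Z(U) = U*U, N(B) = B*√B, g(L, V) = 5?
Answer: -1386943/13 ≈ -1.0669e+5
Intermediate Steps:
N(B) = B^(3/2)
Z(U) = U²
F(l) = -35 - 7*l (F(l) = -7*(5 + l) = -35 - 7*l)
F(1/(-454 + 363)) - (110028 - Z(N(15))) = (-35 - 7/(-454 + 363)) - (110028 - (15^(3/2))²) = (-35 - 7/(-91)) - (110028 - (15*√15)²) = (-35 - 7*(-1/91)) - (110028 - 1*3375) = (-35 + 1/13) - (110028 - 3375) = -454/13 - 1*106653 = -454/13 - 106653 = -1386943/13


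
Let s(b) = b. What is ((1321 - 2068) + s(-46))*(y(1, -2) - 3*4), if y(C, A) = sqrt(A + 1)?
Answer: 9516 - 793*I ≈ 9516.0 - 793.0*I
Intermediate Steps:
y(C, A) = sqrt(1 + A)
((1321 - 2068) + s(-46))*(y(1, -2) - 3*4) = ((1321 - 2068) - 46)*(sqrt(1 - 2) - 3*4) = (-747 - 46)*(sqrt(-1) - 12) = -793*(I - 12) = -793*(-12 + I) = 9516 - 793*I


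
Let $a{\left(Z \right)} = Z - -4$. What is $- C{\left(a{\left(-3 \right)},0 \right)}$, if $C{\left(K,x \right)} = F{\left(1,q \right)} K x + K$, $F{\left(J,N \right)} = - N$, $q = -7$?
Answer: $-1$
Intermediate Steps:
$a{\left(Z \right)} = 4 + Z$ ($a{\left(Z \right)} = Z + 4 = 4 + Z$)
$C{\left(K,x \right)} = K + 7 K x$ ($C{\left(K,x \right)} = \left(-1\right) \left(-7\right) K x + K = 7 K x + K = K + 7 K x$)
$- C{\left(a{\left(-3 \right)},0 \right)} = - \left(4 - 3\right) \left(1 + 7 \cdot 0\right) = - 1 \left(1 + 0\right) = - 1 \cdot 1 = \left(-1\right) 1 = -1$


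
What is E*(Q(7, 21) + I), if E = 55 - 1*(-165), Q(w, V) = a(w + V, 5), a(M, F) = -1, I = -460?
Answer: -101420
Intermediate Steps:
Q(w, V) = -1
E = 220 (E = 55 + 165 = 220)
E*(Q(7, 21) + I) = 220*(-1 - 460) = 220*(-461) = -101420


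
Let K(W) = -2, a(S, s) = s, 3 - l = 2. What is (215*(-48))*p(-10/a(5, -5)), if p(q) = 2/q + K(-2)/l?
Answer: 10320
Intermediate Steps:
l = 1 (l = 3 - 1*2 = 3 - 2 = 1)
p(q) = -2 + 2/q (p(q) = 2/q - 2/1 = 2/q - 2*1 = 2/q - 2 = -2 + 2/q)
(215*(-48))*p(-10/a(5, -5)) = (215*(-48))*(-2 + 2/((-10/(-5)))) = -10320*(-2 + 2/((-10*(-1/5)))) = -10320*(-2 + 2/2) = -10320*(-2 + 2*(1/2)) = -10320*(-2 + 1) = -10320*(-1) = 10320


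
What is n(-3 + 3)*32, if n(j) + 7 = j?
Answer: -224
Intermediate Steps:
n(j) = -7 + j
n(-3 + 3)*32 = (-7 + (-3 + 3))*32 = (-7 + 0)*32 = -7*32 = -224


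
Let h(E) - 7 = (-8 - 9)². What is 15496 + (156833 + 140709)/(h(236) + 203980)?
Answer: 1582879219/102138 ≈ 15497.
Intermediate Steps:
h(E) = 296 (h(E) = 7 + (-8 - 9)² = 7 + (-17)² = 7 + 289 = 296)
15496 + (156833 + 140709)/(h(236) + 203980) = 15496 + (156833 + 140709)/(296 + 203980) = 15496 + 297542/204276 = 15496 + 297542*(1/204276) = 15496 + 148771/102138 = 1582879219/102138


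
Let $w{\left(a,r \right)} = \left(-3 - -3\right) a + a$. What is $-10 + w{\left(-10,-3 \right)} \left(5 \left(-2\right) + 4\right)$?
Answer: $50$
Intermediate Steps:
$w{\left(a,r \right)} = a$ ($w{\left(a,r \right)} = \left(-3 + 3\right) a + a = 0 a + a = 0 + a = a$)
$-10 + w{\left(-10,-3 \right)} \left(5 \left(-2\right) + 4\right) = -10 - 10 \left(5 \left(-2\right) + 4\right) = -10 - 10 \left(-10 + 4\right) = -10 - -60 = -10 + 60 = 50$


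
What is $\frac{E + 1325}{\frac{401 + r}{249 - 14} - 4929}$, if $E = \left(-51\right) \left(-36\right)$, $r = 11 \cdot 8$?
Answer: $- \frac{742835}{1157826} \approx -0.64158$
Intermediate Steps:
$r = 88$
$E = 1836$
$\frac{E + 1325}{\frac{401 + r}{249 - 14} - 4929} = \frac{1836 + 1325}{\frac{401 + 88}{249 - 14} - 4929} = \frac{3161}{\frac{489}{235} - 4929} = \frac{3161}{- \frac{1157826}{235}} = 3161 \left(- \frac{235}{1157826}\right) = - \frac{742835}{1157826}$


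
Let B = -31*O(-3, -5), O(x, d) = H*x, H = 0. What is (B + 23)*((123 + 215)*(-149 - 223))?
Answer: -2891928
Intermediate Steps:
O(x, d) = 0 (O(x, d) = 0*x = 0)
B = 0 (B = -31*0 = 0)
(B + 23)*((123 + 215)*(-149 - 223)) = (0 + 23)*((123 + 215)*(-149 - 223)) = 23*(338*(-372)) = 23*(-125736) = -2891928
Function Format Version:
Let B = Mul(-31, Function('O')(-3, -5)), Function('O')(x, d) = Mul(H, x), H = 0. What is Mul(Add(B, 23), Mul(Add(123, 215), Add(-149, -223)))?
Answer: -2891928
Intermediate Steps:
Function('O')(x, d) = 0 (Function('O')(x, d) = Mul(0, x) = 0)
B = 0 (B = Mul(-31, 0) = 0)
Mul(Add(B, 23), Mul(Add(123, 215), Add(-149, -223))) = Mul(Add(0, 23), Mul(Add(123, 215), Add(-149, -223))) = Mul(23, Mul(338, -372)) = Mul(23, -125736) = -2891928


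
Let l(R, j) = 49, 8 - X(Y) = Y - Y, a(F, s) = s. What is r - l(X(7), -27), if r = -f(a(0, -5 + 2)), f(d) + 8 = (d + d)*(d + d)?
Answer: -77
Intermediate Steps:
X(Y) = 8 (X(Y) = 8 - (Y - Y) = 8 - 1*0 = 8 + 0 = 8)
f(d) = -8 + 4*d**2 (f(d) = -8 + (d + d)*(d + d) = -8 + (2*d)*(2*d) = -8 + 4*d**2)
r = -28 (r = -(-8 + 4*(-5 + 2)**2) = -(-8 + 4*(-3)**2) = -(-8 + 4*9) = -(-8 + 36) = -1*28 = -28)
r - l(X(7), -27) = -28 - 1*49 = -28 - 49 = -77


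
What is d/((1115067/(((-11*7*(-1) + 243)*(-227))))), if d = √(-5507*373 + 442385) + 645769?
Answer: -46908660160/1115067 - 72640*I*√1611726/1115067 ≈ -42068.0 - 82.703*I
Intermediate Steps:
d = 645769 + I*√1611726 (d = √(-2054111 + 442385) + 645769 = √(-1611726) + 645769 = I*√1611726 + 645769 = 645769 + I*√1611726 ≈ 6.4577e+5 + 1269.5*I)
d/((1115067/(((-11*7*(-1) + 243)*(-227))))) = (645769 + I*√1611726)/((1115067/(((-11*7*(-1) + 243)*(-227))))) = (645769 + I*√1611726)/((1115067/(((-77*(-1) + 243)*(-227))))) = (645769 + I*√1611726)/((1115067/(((77 + 243)*(-227))))) = (645769 + I*√1611726)/((1115067/((320*(-227))))) = (645769 + I*√1611726)/((1115067/(-72640))) = (645769 + I*√1611726)/((1115067*(-1/72640))) = (645769 + I*√1611726)/(-1115067/72640) = (645769 + I*√1611726)*(-72640/1115067) = -46908660160/1115067 - 72640*I*√1611726/1115067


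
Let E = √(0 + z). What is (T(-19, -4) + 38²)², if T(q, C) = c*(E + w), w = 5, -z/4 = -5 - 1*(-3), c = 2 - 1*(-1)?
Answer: 2128753 + 17508*√2 ≈ 2.1535e+6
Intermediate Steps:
c = 3 (c = 2 + 1 = 3)
z = 8 (z = -4*(-5 - 1*(-3)) = -4*(-5 + 3) = -4*(-2) = 8)
E = 2*√2 (E = √(0 + 8) = √8 = 2*√2 ≈ 2.8284)
T(q, C) = 15 + 6*√2 (T(q, C) = 3*(2*√2 + 5) = 3*(5 + 2*√2) = 15 + 6*√2)
(T(-19, -4) + 38²)² = ((15 + 6*√2) + 38²)² = ((15 + 6*√2) + 1444)² = (1459 + 6*√2)²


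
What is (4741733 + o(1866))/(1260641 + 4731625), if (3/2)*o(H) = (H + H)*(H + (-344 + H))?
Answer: 4390359/1997422 ≈ 2.1980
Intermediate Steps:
o(H) = 4*H*(-344 + 2*H)/3 (o(H) = 2*((H + H)*(H + (-344 + H)))/3 = 2*((2*H)*(-344 + 2*H))/3 = 2*(2*H*(-344 + 2*H))/3 = 4*H*(-344 + 2*H)/3)
(4741733 + o(1866))/(1260641 + 4731625) = (4741733 + (8/3)*1866*(-172 + 1866))/(1260641 + 4731625) = (4741733 + (8/3)*1866*1694)/5992266 = (4741733 + 8429344)*(1/5992266) = 13171077*(1/5992266) = 4390359/1997422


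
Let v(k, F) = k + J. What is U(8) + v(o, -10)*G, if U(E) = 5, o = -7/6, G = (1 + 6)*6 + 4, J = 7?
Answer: 820/3 ≈ 273.33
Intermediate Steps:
G = 46 (G = 7*6 + 4 = 42 + 4 = 46)
o = -7/6 (o = -7*⅙ = -7/6 ≈ -1.1667)
v(k, F) = 7 + k (v(k, F) = k + 7 = 7 + k)
U(8) + v(o, -10)*G = 5 + (7 - 7/6)*46 = 5 + (35/6)*46 = 5 + 805/3 = 820/3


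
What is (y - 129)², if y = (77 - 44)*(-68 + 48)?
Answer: 622521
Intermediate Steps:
y = -660 (y = 33*(-20) = -660)
(y - 129)² = (-660 - 129)² = (-789)² = 622521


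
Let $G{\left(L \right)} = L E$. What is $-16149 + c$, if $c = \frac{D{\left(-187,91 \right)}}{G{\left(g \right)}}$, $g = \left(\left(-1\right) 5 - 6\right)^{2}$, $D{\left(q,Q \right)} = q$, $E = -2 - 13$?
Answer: $- \frac{2664568}{165} \approx -16149.0$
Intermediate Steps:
$E = -15$
$g = 121$ ($g = \left(-5 - 6\right)^{2} = \left(-11\right)^{2} = 121$)
$G{\left(L \right)} = - 15 L$ ($G{\left(L \right)} = L \left(-15\right) = - 15 L$)
$c = \frac{17}{165}$ ($c = - \frac{187}{\left(-15\right) 121} = - \frac{187}{-1815} = \left(-187\right) \left(- \frac{1}{1815}\right) = \frac{17}{165} \approx 0.10303$)
$-16149 + c = -16149 + \frac{17}{165} = - \frac{2664568}{165}$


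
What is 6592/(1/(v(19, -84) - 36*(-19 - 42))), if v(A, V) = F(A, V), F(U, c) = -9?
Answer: 14416704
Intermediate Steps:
v(A, V) = -9
6592/(1/(v(19, -84) - 36*(-19 - 42))) = 6592/(1/(-9 - 36*(-19 - 42))) = 6592/(1/(-9 - 36*(-61))) = 6592/(1/(-9 + 2196)) = 6592/(1/2187) = 6592*2187 = 14416704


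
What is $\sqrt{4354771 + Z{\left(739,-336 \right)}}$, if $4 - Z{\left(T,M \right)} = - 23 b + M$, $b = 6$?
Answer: $\sqrt{4355249} \approx 2086.9$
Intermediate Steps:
$Z{\left(T,M \right)} = 142 - M$ ($Z{\left(T,M \right)} = 4 - \left(\left(-23\right) 6 + M\right) = 4 - \left(-138 + M\right) = 142 - M$)
$\sqrt{4354771 + Z{\left(739,-336 \right)}} = \sqrt{4354771 + \left(142 - -336\right)} = \sqrt{4354771 + \left(142 + 336\right)} = \sqrt{4354771 + 478} = \sqrt{4355249}$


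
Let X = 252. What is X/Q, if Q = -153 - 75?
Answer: -21/19 ≈ -1.1053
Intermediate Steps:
Q = -228
X/Q = 252/(-228) = 252*(-1/228) = -21/19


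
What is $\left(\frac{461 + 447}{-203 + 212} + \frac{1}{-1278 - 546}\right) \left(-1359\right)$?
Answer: $- \frac{83361211}{608} \approx -1.3711 \cdot 10^{5}$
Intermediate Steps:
$\left(\frac{461 + 447}{-203 + 212} + \frac{1}{-1278 - 546}\right) \left(-1359\right) = \left(\frac{908}{9} + \frac{1}{-1824}\right) \left(-1359\right) = \left(908 \cdot \frac{1}{9} - \frac{1}{1824}\right) \left(-1359\right) = \left(\frac{908}{9} - \frac{1}{1824}\right) \left(-1359\right) = \frac{552061}{5472} \left(-1359\right) = - \frac{83361211}{608}$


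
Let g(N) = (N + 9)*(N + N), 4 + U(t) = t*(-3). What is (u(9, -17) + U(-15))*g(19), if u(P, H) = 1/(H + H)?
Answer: 741076/17 ≈ 43593.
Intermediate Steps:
u(P, H) = 1/(2*H)
U(t) = -4 - 3*t (U(t) = -4 + t*(-3) = -4 - 3*t)
g(N) = 2*N*(9 + N) (g(N) = (9 + N)*(2*N) = 2*N*(9 + N))
(u(9, -17) + U(-15))*g(19) = ((½)/(-17) + (-4 - 3*(-15)))*(2*19*(9 + 19)) = ((½)*(-1/17) + (-4 + 45))*(2*19*28) = (-1/34 + 41)*1064 = (1393/34)*1064 = 741076/17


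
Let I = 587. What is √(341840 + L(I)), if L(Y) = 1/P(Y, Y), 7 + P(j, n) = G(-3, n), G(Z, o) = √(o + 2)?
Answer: √(-2392879 + 341840*√589)/√(-7 + √589) ≈ 584.67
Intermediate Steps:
G(Z, o) = √(2 + o)
P(j, n) = -7 + √(2 + n)
L(Y) = 1/(-7 + √(2 + Y))
√(341840 + L(I)) = √(341840 + 1/(-7 + √(2 + 587))) = √(341840 + 1/(-7 + √589))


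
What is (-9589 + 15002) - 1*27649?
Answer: -22236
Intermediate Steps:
(-9589 + 15002) - 1*27649 = 5413 - 27649 = -22236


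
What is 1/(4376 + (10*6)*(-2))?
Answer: 1/4256 ≈ 0.00023496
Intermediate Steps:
1/(4376 + (10*6)*(-2)) = 1/(4376 + 60*(-2)) = 1/(4376 - 120) = 1/4256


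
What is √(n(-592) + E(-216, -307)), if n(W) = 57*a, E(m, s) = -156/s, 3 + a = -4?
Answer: 3*I*√4173051/307 ≈ 19.962*I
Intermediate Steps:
a = -7 (a = -3 - 4 = -7)
n(W) = -399 (n(W) = 57*(-7) = -399)
√(n(-592) + E(-216, -307)) = √(-399 - 156/(-307)) = √(-399 - 156*(-1/307)) = √(-399 + 156/307) = √(-122337/307) = 3*I*√4173051/307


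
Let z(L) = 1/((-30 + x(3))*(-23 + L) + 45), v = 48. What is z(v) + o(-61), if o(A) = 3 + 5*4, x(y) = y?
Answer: 14489/630 ≈ 22.998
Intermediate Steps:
o(A) = 23 (o(A) = 3 + 20 = 23)
z(L) = 1/(666 - 27*L) (z(L) = 1/((-30 + 3)*(-23 + L) + 45) = 1/(-27*(-23 + L) + 45) = 1/((621 - 27*L) + 45) = 1/(666 - 27*L))
z(v) + o(-61) = 1/(9*(74 - 3*48)) + 23 = 1/(9*(74 - 144)) + 23 = (⅑)/(-70) + 23 = (⅑)*(-1/70) + 23 = -1/630 + 23 = 14489/630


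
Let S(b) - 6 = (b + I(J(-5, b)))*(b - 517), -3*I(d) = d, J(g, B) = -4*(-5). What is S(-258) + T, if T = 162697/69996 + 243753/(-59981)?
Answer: 15108524035025/73656668 ≈ 2.0512e+5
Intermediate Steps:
J(g, B) = 20
I(d) = -d/3
T = -384368749/220970004 (T = 162697*(1/69996) + 243753*(-1/59981) = 8563/3684 - 243753/59981 = -384368749/220970004 ≈ -1.7395)
S(b) = 6 + (-517 + b)*(-20/3 + b) (S(b) = 6 + (b - 1/3*20)*(b - 517) = 6 + (b - 20/3)*(-517 + b) = 6 + (-20/3 + b)*(-517 + b) = 6 + (-517 + b)*(-20/3 + b))
S(-258) + T = (10358/3 + (-258)**2 - 1571/3*(-258)) - 384368749/220970004 = (10358/3 + 66564 + 135106) - 384368749/220970004 = 615368/3 - 384368749/220970004 = 15108524035025/73656668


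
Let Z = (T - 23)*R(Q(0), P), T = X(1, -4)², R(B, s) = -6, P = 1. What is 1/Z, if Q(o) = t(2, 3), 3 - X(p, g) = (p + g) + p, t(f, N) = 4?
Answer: -1/12 ≈ -0.083333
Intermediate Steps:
X(p, g) = 3 - g - 2*p (X(p, g) = 3 - ((p + g) + p) = 3 - ((g + p) + p) = 3 - (g + 2*p) = 3 + (-g - 2*p) = 3 - g - 2*p)
Q(o) = 4
T = 25 (T = (3 - 1*(-4) - 2*1)² = (3 + 4 - 2)² = 5² = 25)
Z = -12 (Z = (25 - 23)*(-6) = 2*(-6) = -12)
1/Z = 1/(-12) = -1/12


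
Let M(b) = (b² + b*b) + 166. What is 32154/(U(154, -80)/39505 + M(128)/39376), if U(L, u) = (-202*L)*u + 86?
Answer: 25008559343760/49648566323 ≈ 503.71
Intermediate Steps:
U(L, u) = 86 - 202*L*u (U(L, u) = -202*L*u + 86 = 86 - 202*L*u)
M(b) = 166 + 2*b² (M(b) = (b² + b²) + 166 = 2*b² + 166 = 166 + 2*b²)
32154/(U(154, -80)/39505 + M(128)/39376) = 32154/((86 - 202*154*(-80))/39505 + (166 + 2*128²)/39376) = 32154/((86 + 2488640)*(1/39505) + (166 + 2*16384)*(1/39376)) = 32154/(2488726*(1/39505) + (166 + 32768)*(1/39376)) = 32154/(2488726/39505 + 32934*(1/39376)) = 32154/(2488726/39505 + 16467/19688) = 32154/(49648566323/777774440) = 32154*(777774440/49648566323) = 25008559343760/49648566323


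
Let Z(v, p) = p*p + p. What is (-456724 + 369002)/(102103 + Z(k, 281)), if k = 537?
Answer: -87722/181345 ≈ -0.48373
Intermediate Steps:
Z(v, p) = p + p**2 (Z(v, p) = p**2 + p = p + p**2)
(-456724 + 369002)/(102103 + Z(k, 281)) = (-456724 + 369002)/(102103 + 281*(1 + 281)) = -87722/(102103 + 281*282) = -87722/(102103 + 79242) = -87722/181345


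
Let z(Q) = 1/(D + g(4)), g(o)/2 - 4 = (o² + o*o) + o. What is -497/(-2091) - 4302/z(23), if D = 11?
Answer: -818588365/2091 ≈ -3.9148e+5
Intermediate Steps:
g(o) = 8 + 2*o + 4*o² (g(o) = 8 + 2*((o² + o*o) + o) = 8 + 2*((o² + o²) + o) = 8 + 2*(2*o² + o) = 8 + 2*(o + 2*o²) = 8 + (2*o + 4*o²) = 8 + 2*o + 4*o²)
z(Q) = 1/91 (z(Q) = 1/(11 + (8 + 2*4 + 4*4²)) = 1/(11 + (8 + 8 + 4*16)) = 1/(11 + (8 + 8 + 64)) = 1/(11 + 80) = 1/91)
-497/(-2091) - 4302/z(23) = -497/(-2091) - 4302/1/91 = -497*(-1/2091) - 4302*91 = 497/2091 - 391482 = -818588365/2091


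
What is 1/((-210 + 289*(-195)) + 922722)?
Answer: 1/866157 ≈ 1.1545e-6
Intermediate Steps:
1/((-210 + 289*(-195)) + 922722) = 1/((-210 - 56355) + 922722) = 1/(-56565 + 922722) = 1/866157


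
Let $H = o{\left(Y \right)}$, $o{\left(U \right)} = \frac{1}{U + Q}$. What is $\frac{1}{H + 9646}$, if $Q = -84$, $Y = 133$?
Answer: $\frac{49}{472655} \approx 0.00010367$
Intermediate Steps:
$o{\left(U \right)} = \frac{1}{-84 + U}$ ($o{\left(U \right)} = \frac{1}{U - 84} = \frac{1}{-84 + U}$)
$H = \frac{1}{49}$ ($H = \frac{1}{-84 + 133} = \frac{1}{49} \approx 0.020408$)
$\frac{1}{H + 9646} = \frac{1}{\frac{1}{49} + 9646} = \frac{1}{\frac{472655}{49}} = \frac{49}{472655}$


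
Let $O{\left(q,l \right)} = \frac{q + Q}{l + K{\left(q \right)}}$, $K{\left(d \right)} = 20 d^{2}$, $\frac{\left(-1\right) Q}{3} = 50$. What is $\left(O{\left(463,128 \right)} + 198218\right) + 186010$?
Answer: $\frac{1647380624137}{4287508} \approx 3.8423 \cdot 10^{5}$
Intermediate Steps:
$Q = -150$ ($Q = \left(-3\right) 50 = -150$)
$O{\left(q,l \right)} = \frac{-150 + q}{l + 20 q^{2}}$ ($O{\left(q,l \right)} = \frac{q - 150}{l + 20 q^{2}} = \frac{-150 + q}{l + 20 q^{2}}$)
$\left(O{\left(463,128 \right)} + 198218\right) + 186010 = \left(\frac{-150 + 463}{128 + 20 \cdot 463^{2}} + 198218\right) + 186010 = \left(\frac{1}{128 + 20 \cdot 214369} \cdot 313 + 198218\right) + 186010 = \left(\frac{1}{128 + 4287380} \cdot 313 + 198218\right) + 186010 = \left(\frac{1}{4287508} \cdot 313 + 198218\right) + 186010 = \left(\frac{313}{4287508} + 198218\right) + 186010 = \frac{849861261057}{4287508} + 186010 = \frac{1647380624137}{4287508}$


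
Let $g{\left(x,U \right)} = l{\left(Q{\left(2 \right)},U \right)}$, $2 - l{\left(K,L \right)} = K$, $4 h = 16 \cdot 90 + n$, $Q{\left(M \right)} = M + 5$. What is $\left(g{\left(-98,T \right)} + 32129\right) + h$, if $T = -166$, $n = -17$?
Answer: $\frac{129919}{4} \approx 32480.0$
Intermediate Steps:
$Q{\left(M \right)} = 5 + M$
$h = \frac{1423}{4}$ ($h = \frac{16 \cdot 90 - 17}{4} = \frac{1440 - 17}{4} = \frac{1}{4} \cdot 1423 = \frac{1423}{4} \approx 355.75$)
$l{\left(K,L \right)} = 2 - K$
$g{\left(x,U \right)} = -5$ ($g{\left(x,U \right)} = 2 - \left(5 + 2\right) = 2 - 7 = -5$)
$\left(g{\left(-98,T \right)} + 32129\right) + h = \left(-5 + 32129\right) + \frac{1423}{4} = 32124 + \frac{1423}{4} = \frac{129919}{4}$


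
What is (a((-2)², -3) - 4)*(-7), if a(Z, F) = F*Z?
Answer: 112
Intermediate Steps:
(a((-2)², -3) - 4)*(-7) = (-3*(-2)² - 4)*(-7) = (-3*4 - 4)*(-7) = (-12 - 4)*(-7) = -16*(-7) = 112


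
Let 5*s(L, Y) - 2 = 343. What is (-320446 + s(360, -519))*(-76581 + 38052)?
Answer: 12343805433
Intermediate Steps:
s(L, Y) = 69 (s(L, Y) = ⅖ + (⅕)*343 = ⅖ + 343/5 = 69)
(-320446 + s(360, -519))*(-76581 + 38052) = (-320446 + 69)*(-76581 + 38052) = -320377*(-38529) = 12343805433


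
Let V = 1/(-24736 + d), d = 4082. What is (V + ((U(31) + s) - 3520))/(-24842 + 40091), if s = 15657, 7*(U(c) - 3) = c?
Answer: 1755817187/2204669922 ≈ 0.79641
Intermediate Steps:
U(c) = 3 + c/7
V = -1/20654 (V = 1/(-24736 + 4082) = 1/(-20654) = -1/20654 ≈ -4.8417e-5)
(V + ((U(31) + s) - 3520))/(-24842 + 40091) = (-1/20654 + (((3 + (⅐)*31) + 15657) - 3520))/(-24842 + 40091) = (-1/20654 + (((3 + 31/7) + 15657) - 3520))/15249 = (-1/20654 + ((52/7 + 15657) - 3520))*(1/15249) = (-1/20654 + (109651/7 - 3520))*(1/15249) = (-1/20654 + 85011/7)*(1/15249) = (1755817187/144578)*(1/15249) = 1755817187/2204669922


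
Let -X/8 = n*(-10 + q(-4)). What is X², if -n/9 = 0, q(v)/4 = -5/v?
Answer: 0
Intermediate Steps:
q(v) = -20/v (q(v) = 4*(-5/v) = -20/v)
n = 0 (n = -9*0 = 0)
X = 0 (X = -0*(-10 - 20/(-4)) = -0*(-10 - 20*(-¼)) = -0*(-10 + 5) = -0*(-5) = -8*0 = 0)
X² = 0² = 0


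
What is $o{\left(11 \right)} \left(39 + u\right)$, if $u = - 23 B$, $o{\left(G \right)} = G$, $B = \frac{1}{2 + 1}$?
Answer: $\frac{1034}{3} \approx 344.67$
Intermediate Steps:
$B = \frac{1}{3} \approx 0.33333$
$u = - \frac{23}{3}$ ($u = \left(-23\right) \frac{1}{3} = - \frac{23}{3} \approx -7.6667$)
$o{\left(11 \right)} \left(39 + u\right) = 11 \left(39 - \frac{23}{3}\right) = 11 \cdot \frac{94}{3} = \frac{1034}{3}$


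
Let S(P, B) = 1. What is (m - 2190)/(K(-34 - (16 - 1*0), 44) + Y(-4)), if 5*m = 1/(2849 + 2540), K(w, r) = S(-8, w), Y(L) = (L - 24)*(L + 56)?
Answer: 59009549/39204975 ≈ 1.5052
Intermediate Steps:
Y(L) = (-24 + L)*(56 + L)
K(w, r) = 1
m = 1/26945 (m = 1/(5*(2849 + 2540)) = (⅕)/5389 = (⅕)*(1/5389) = 1/26945 ≈ 3.7113e-5)
(m - 2190)/(K(-34 - (16 - 1*0), 44) + Y(-4)) = (1/26945 - 2190)/(1 + (-1344 + (-4)² + 32*(-4))) = -59009549/(26945*(1 + (-1344 + 16 - 128))) = -59009549/(26945*(1 - 1456)) = -59009549/26945/(-1455) = -59009549/26945*(-1/1455) = 59009549/39204975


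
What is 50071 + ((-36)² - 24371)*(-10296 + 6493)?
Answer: 87804296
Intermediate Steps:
50071 + ((-36)² - 24371)*(-10296 + 6493) = 50071 + (1296 - 24371)*(-3803) = 50071 - 23075*(-3803) = 50071 + 87754225 = 87804296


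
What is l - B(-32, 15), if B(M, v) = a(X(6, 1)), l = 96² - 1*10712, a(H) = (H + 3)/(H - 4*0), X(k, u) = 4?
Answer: -5991/4 ≈ -1497.8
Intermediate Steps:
a(H) = (3 + H)/H (a(H) = (3 + H)/(H + 0) = (3 + H)/H)
l = -1496 (l = 9216 - 10712 = -1496)
B(M, v) = 7/4 (B(M, v) = (3 + 4)/4 = (¼)*7 = 7/4)
l - B(-32, 15) = -1496 - 1*7/4 = -1496 - 7/4 = -5991/4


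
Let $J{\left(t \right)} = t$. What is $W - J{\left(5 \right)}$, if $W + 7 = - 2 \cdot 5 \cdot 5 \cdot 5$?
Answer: $-262$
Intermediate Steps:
$W = -257$ ($W = -7 + - 2 \cdot 5 \cdot 5 \cdot 5 = -7 + \left(-2\right) 25 \cdot 5 = -7 - 250 = -257$)
$W - J{\left(5 \right)} = -257 - 5 = -262$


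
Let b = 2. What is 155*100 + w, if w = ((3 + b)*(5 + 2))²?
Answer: 16725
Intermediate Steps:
w = 1225 (w = ((3 + 2)*(5 + 2))² = (5*7)² = 35² = 1225)
155*100 + w = 155*100 + 1225 = 15500 + 1225 = 16725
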